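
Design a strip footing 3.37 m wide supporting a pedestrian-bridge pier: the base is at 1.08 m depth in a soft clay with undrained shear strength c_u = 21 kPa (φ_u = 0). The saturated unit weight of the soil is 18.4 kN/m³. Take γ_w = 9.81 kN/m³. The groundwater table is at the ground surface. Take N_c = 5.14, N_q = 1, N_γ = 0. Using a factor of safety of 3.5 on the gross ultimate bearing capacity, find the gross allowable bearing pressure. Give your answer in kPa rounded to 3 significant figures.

With the water table at the surface the whole profile is submerged: γ' = 18.4 − 9.81 = 8.59 kN/m³, so q = γ'·D_f = 9.2772 kPa.
q_ult = c·N_c + q·N_q
     = 21 × 5.14 + 9.2772 × 1
     = 107.94 + 9.2772 = 117.22 kPa.
q_all = 117.22 / 3.5 = 33.491 kPa.

q_all ≈ 33.5 kPa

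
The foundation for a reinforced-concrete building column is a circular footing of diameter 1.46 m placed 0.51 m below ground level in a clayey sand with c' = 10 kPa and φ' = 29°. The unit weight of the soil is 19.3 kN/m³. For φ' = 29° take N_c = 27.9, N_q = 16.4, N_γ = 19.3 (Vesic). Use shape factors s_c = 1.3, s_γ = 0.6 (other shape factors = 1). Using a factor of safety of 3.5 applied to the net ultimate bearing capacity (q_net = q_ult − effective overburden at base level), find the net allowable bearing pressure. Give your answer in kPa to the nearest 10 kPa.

q_all(net) ≈ 190 kPa

Overburden at base level: q = 19.3 × 0.51 = 9.843 kPa.
Cohesion term c·N_c·s_c = 10 × 27.9 × 1.3 = 362.7 kPa; surcharge term q·N_q = 9.843 × 16.4 = 161.43 kPa; self-weight term 0.5·γ·B·N_γ·s_γ = 0.5 × 19.3 × 1.46 × 19.3 × 0.6 = 163.15 kPa.
q_ult = 362.7 + 161.43 + 163.15 = 687.28 kPa.
Net ultimate: q_net = 687.28 − 9.843 = 677.43 kPa.
q_all(net) = 677.43 / 3.5 = 193.55 kPa.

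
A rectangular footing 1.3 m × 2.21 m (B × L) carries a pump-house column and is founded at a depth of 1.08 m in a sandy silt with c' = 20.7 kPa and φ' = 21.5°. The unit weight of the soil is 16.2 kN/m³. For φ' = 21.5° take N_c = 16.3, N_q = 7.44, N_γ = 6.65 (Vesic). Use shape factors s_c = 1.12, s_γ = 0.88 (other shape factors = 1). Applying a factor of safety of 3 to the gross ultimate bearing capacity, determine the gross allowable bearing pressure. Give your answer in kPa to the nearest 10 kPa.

Overburden at base level: q = 16.2 × 1.08 = 17.496 kPa.
Cohesion term c·N_c·s_c = 20.7 × 16.3 × 1.12 = 377.9 kPa; surcharge term q·N_q = 17.496 × 7.44 = 130.17 kPa; self-weight term 0.5·γ·B·N_γ·s_γ = 0.5 × 16.2 × 1.3 × 6.65 × 0.88 = 61.622 kPa.
q_ult = 377.9 + 130.17 + 61.622 = 569.69 kPa.
q_all = q_ult / FS = 569.69 / 3 = 189.9 kPa.

q_all ≈ 190 kPa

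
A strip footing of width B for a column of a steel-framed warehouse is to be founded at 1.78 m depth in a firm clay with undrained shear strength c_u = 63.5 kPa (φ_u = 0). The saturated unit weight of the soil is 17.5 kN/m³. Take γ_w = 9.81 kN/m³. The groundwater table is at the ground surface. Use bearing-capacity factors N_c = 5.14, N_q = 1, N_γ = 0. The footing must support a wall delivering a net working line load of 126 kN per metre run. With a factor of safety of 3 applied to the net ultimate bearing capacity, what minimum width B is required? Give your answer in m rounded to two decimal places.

B = 1.16 m

γ' = 17.5 − 9.81 = 7.69 kN/m³ (submerged throughout). q = 7.69 × 1.78 = 13.688 kPa.
c·N_c = 63.5 × 5.14 = 326.39 kPa
q·N_q = 13.688 × 1 = 13.688 kPa
q_ult = 326.39 + 13.688 = 340.08 kPa.
For φ = 0 the ½γBN_γ term vanishes, so q_ult is independent of B. q_net = 340.08 − 13.688 = 326.39 kPa; q_all(net) = 326.39/3 = 108.8 kPa.
Required width B = w / q_all(net) = 126 / 108.8 = 1.158 m.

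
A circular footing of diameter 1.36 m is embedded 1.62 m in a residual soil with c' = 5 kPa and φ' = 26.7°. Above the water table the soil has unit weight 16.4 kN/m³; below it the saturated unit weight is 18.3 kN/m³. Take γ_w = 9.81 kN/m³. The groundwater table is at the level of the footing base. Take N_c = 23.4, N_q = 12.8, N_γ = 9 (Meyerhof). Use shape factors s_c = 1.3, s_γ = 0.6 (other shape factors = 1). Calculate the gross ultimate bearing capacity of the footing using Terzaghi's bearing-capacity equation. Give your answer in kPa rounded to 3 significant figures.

q_ult ≈ 523 kPa

q = γ·D_f = 16.4 × 1.62 = 26.568 kPa.
For the ½γBN_γ term take γ' = 18.3 − 9.81 = 8.49 kN/m³ (soil below base is submerged).
c·N_c·s_c = 5 × 23.4 × 1.3 = 152.1 kPa
q·N_q = 26.568 × 12.8 = 340.07 kPa
0.5·γ·B·N_γ·s_γ = 0.5 × 8.49 × 1.36 × 9 × 0.6 = 31.175 kPa
q_ult = 152.1 + 340.07 + 31.175 = 523.35 kPa.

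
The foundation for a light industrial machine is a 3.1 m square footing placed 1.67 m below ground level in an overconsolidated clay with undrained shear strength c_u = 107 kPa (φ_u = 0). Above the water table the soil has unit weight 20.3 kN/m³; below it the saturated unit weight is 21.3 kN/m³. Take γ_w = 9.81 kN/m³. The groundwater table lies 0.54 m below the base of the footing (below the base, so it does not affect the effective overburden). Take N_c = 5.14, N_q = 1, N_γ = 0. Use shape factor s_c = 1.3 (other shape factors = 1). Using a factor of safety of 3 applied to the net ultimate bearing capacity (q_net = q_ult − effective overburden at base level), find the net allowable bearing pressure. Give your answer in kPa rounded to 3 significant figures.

Effective surcharge at the founding depth q = γ·D_f = 20.3 × 1.67 = 33.901 kPa.
q_ult = c·N_c·s_c + q·N_q
     = 107 × 5.14 × 1.3 + 33.901 × 1
     = 714.97 + 33.901 = 748.88 kPa.
Net ultimate: q_net = 748.88 − 33.901 = 714.97 kPa.
q_all(net) = 714.97 / 3 = 238.32 kPa.

q_all(net) ≈ 238 kPa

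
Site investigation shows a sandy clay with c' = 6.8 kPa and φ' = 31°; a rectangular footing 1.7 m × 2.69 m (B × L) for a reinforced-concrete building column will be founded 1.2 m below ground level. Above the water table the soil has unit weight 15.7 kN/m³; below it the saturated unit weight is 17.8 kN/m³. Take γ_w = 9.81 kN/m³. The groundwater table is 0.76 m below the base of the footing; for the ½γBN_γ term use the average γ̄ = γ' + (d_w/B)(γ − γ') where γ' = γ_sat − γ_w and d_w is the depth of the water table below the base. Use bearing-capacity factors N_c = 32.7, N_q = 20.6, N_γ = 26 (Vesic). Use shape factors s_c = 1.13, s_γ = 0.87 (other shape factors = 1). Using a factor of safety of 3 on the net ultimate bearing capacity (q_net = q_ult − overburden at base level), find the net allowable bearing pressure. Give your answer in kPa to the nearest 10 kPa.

Overburden at base level: q = 15.7 × 1.2 = 18.84 kPa.
The water table is 0.76 m below the base (< B = 1.7 m), so the ½γBN_γ term uses γ̄ = γ' + (d_w/B)(γ − γ') = 7.99 + (0.76/1.7)(15.7 − 7.99) = 11.437 kN/m³.
Cohesion term c·N_c·s_c = 6.8 × 32.7 × 1.13 = 251.27 kPa; surcharge term q·N_q = 18.84 × 20.6 = 388.1 kPa; self-weight term 0.5·γ·B·N_γ·s_γ = 0.5 × 11.437 × 1.7 × 26 × 0.87 = 219.9 kPa.
q_ult = 251.27 + 388.1 + 219.9 = 859.27 kPa.
q_net = 859.27 − 18.84 = 840.43 kPa.
q_all(net) = 840.43 / 3 = 280.14 kPa.

q_all(net) ≈ 280 kPa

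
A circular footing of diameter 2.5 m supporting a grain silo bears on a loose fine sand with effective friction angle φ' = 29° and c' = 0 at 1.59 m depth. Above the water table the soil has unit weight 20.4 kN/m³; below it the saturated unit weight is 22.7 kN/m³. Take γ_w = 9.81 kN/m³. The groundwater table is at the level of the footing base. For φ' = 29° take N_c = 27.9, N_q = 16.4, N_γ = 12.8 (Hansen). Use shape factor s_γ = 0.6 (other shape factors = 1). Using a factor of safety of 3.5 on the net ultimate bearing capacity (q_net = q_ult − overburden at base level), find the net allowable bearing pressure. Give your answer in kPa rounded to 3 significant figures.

q = γ·D_f = 20.4 × 1.59 = 32.436 kPa.
For the ½γBN_γ term take γ' = 22.7 − 9.81 = 12.89 kN/m³ (soil below base is submerged).
q·N_q = 32.436 × 16.4 = 531.95 kPa
0.5·γ·B·N_γ·s_γ = 0.5 × 12.89 × 2.5 × 12.8 × 0.6 = 123.74 kPa
q_ult = 531.95 + 123.74 = 655.69 kPa.
q_net = 655.69 − 32.436 = 623.26 kPa.
q_all(net) = 623.26 / 3.5 = 178.07 kPa.

q_all(net) ≈ 178 kPa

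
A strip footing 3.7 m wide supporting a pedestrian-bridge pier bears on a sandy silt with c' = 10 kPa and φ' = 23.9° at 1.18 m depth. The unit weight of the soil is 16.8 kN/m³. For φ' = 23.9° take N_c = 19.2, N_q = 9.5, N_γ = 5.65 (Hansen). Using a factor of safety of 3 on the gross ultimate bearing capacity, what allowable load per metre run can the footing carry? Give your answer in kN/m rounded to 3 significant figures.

≈ 686 kN/m

q = γ·D_f = 16.8 × 1.18 = 19.824 kPa.
c·N_c = 10 × 19.2 = 192 kPa
q·N_q = 19.824 × 9.5 = 188.33 kPa
0.5·γ·B·N_γ = 0.5 × 16.8 × 3.7 × 5.65 = 175.6 kPa
q_ult = 192 + 188.33 + 175.6 = 555.93 kPa.
Gross allowable pressure q_all = 555.93 / 3 = 185.31 kPa.
Allowable wall load = q_all × B = 185.31 × 3.7 = 685.65 kN per metre run.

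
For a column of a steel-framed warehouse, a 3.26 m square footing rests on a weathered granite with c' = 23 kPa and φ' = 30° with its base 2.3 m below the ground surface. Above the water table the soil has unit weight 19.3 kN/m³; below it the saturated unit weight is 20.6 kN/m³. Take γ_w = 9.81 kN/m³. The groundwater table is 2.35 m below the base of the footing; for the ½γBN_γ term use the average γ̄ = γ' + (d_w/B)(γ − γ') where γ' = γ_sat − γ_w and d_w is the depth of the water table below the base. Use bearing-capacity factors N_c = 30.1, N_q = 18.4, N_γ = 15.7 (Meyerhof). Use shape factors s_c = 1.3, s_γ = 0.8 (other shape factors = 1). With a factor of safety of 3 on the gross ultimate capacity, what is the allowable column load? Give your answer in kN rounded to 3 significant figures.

P_all ≈ 7310 kN

q = γ·D_f = 19.3 × 2.3 = 44.39 kPa.
γ' = 10.79 kN/m³; averaging over the depth B below the base, γ̄ = γ' + (d_w/B)(γ − γ') = 16.925 kN/m³.
c·N_c·s_c = 23 × 30.1 × 1.3 = 899.99 kPa
q·N_q = 44.39 × 18.4 = 816.78 kPa
0.5·γ·B·N_γ·s_γ = 0.5 × 16.925 × 3.26 × 15.7 × 0.8 = 346.49 kPa
q_ult = 899.99 + 816.78 + 346.49 = 2063.3 kPa.
Gross allowable pressure q_all = 2063.3 / 3 = 687.75 kPa.
Footing area = 10.6276 m², so allowable column load = 687.75 × 10.6276 = 7309.2 kN.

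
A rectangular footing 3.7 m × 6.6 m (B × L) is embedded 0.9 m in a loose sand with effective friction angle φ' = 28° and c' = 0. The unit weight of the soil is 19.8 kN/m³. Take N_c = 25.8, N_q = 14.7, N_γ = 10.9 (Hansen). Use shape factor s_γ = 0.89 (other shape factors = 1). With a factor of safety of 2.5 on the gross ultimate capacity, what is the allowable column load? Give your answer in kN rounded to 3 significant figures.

Effective surcharge at the founding depth q = γ·D_f = 19.8 × 0.9 = 17.82 kPa.
q_ult = q·N_q + 0.5·γ·B·N_γ·s_γ
     = 17.82 × 14.7 + 0.5 × 19.8 × 3.7 × 10.9 × 0.89
     = 261.95 + 355.35 = 617.3 kPa.
Gross allowable pressure q_all = 617.3 / 2.5 = 246.92 kPa.
Footing area = 24.42 m², so allowable column load = 246.92 × 24.42 = 6029.8 kN.

P_all ≈ 6030 kN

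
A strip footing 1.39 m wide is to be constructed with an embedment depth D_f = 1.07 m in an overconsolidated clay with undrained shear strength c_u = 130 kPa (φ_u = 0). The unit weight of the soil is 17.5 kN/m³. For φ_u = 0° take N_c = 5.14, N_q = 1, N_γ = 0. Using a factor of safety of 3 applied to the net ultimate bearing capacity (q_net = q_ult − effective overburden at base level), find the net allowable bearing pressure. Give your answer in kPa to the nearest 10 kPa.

q_all(net) ≈ 220 kPa

Effective surcharge at the founding depth q = γ·D_f = 17.5 × 1.07 = 18.725 kPa.
q_ult = c·N_c + q·N_q
     = 130 × 5.14 + 18.725 × 1
     = 668.2 + 18.725 = 686.92 kPa.
Net ultimate: q_net = 686.92 − 18.725 = 668.2 kPa.
q_all(net) = 668.2 / 3 = 222.73 kPa.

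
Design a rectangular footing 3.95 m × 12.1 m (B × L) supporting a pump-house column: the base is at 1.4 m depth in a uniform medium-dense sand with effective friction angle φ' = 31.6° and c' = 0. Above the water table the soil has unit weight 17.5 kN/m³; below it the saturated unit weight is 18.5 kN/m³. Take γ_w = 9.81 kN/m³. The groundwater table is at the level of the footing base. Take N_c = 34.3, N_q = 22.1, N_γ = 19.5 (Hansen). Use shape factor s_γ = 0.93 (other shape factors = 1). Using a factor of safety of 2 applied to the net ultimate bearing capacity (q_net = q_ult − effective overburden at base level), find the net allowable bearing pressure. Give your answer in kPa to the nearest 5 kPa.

q_all(net) ≈ 415 kPa

q = γ·D_f = 17.5 × 1.4 = 24.5 kPa.
For the ½γBN_γ term take γ' = 18.5 − 9.81 = 8.69 kN/m³ (soil below base is submerged).
q·N_q = 24.5 × 22.1 = 541.45 kPa
0.5·γ·B·N_γ·s_γ = 0.5 × 8.69 × 3.95 × 19.5 × 0.93 = 311.25 kPa
q_ult = 541.45 + 311.25 = 852.7 kPa.
Net ultimate: q_net = 852.7 − 24.5 = 828.2 kPa.
q_all(net) = 828.2 / 2 = 414.1 kPa.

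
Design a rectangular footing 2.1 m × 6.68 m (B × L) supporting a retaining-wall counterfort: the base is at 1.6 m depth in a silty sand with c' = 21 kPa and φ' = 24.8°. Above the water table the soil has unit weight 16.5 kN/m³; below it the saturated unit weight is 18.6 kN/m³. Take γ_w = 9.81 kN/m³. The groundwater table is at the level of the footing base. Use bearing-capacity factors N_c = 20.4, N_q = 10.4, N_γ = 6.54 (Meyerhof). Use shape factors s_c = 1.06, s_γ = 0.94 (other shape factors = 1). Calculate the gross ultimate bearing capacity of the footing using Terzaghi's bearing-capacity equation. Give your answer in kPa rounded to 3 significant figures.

q_ult ≈ 785 kPa

q = γ·D_f = 16.5 × 1.6 = 26.4 kPa.
For the ½γBN_γ term take γ' = 18.6 − 9.81 = 8.79 kN/m³ (soil below base is submerged).
c·N_c·s_c = 21 × 20.4 × 1.06 = 454.1 kPa
q·N_q = 26.4 × 10.4 = 274.56 kPa
0.5·γ·B·N_γ·s_γ = 0.5 × 8.79 × 2.1 × 6.54 × 0.94 = 56.739 kPa
q_ult = 454.1 + 274.56 + 56.739 = 785.4 kPa.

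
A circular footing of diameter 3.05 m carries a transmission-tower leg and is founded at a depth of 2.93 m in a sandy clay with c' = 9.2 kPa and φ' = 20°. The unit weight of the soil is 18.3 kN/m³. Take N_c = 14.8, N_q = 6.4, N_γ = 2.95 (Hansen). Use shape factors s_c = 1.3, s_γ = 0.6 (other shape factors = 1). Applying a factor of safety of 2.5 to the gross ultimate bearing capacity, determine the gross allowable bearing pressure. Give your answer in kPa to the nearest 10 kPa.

q = γ·D_f = 18.3 × 2.93 = 53.619 kPa.
c·N_c·s_c = 9.2 × 14.8 × 1.3 = 177.01 kPa
q·N_q = 53.619 × 6.4 = 343.16 kPa
0.5·γ·B·N_γ·s_γ = 0.5 × 18.3 × 3.05 × 2.95 × 0.6 = 49.396 kPa
q_ult = 177.01 + 343.16 + 49.396 = 569.57 kPa.
q_all = q_ult / FS = 569.57 / 2.5 = 227.83 kPa.

q_all ≈ 230 kPa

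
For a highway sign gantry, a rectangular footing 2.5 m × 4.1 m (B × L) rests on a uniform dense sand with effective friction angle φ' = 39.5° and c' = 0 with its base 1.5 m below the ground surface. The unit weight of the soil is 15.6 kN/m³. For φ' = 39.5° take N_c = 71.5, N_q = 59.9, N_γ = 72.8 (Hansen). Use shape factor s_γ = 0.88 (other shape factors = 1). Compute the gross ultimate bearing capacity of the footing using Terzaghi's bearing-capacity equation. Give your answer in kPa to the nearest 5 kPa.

Effective surcharge at the founding depth q = γ·D_f = 15.6 × 1.5 = 23.4 kPa.
q_ult = q·N_q + 0.5·γ·B·N_γ·s_γ
     = 23.4 × 59.9 + 0.5 × 15.6 × 2.5 × 72.8 × 0.88
     = 1401.7 + 1249.2 = 2650.9 kPa.

q_ult ≈ 2650 kPa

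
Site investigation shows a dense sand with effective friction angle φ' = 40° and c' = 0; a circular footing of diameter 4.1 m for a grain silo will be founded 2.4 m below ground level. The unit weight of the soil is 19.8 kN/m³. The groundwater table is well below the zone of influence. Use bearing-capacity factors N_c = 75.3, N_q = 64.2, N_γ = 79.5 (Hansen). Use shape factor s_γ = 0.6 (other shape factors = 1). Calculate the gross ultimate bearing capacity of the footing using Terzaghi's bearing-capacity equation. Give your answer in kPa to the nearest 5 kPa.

Overburden at base level: q = 19.8 × 2.4 = 47.52 kPa.
Surcharge term q·N_q = 47.52 × 64.2 = 3050.8 kPa; self-weight term 0.5·γ·B·N_γ·s_γ = 0.5 × 19.8 × 4.1 × 79.5 × 0.6 = 1936.1 kPa.
q_ult = 3050.8 + 1936.1 = 4986.9 kPa.

q_ult ≈ 4985 kPa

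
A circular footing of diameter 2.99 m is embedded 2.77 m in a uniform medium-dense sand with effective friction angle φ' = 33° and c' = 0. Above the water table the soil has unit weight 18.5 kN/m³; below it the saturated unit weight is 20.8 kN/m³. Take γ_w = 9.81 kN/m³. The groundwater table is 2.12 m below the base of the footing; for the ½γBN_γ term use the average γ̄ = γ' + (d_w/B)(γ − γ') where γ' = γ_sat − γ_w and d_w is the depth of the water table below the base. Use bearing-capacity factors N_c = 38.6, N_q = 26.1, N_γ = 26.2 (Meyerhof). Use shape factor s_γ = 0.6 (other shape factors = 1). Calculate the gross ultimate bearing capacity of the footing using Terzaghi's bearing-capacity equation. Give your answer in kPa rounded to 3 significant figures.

Effective surcharge at the founding depth q = γ·D_f = 18.5 × 2.77 = 51.245 kPa.
With d_w = 2.12 m < B, γ̄ = 10.99 + (2.12/2.99) × (18.5 − 10.99) = 16.315 kN/m³.
q_ult = q·N_q + 0.5·γ·B·N_γ·s_γ
     = 51.245 × 26.1 + 0.5 × 16.315 × 2.99 × 26.2 × 0.6
     = 1337.5 + 383.42 = 1720.9 kPa.

q_ult ≈ 1720 kPa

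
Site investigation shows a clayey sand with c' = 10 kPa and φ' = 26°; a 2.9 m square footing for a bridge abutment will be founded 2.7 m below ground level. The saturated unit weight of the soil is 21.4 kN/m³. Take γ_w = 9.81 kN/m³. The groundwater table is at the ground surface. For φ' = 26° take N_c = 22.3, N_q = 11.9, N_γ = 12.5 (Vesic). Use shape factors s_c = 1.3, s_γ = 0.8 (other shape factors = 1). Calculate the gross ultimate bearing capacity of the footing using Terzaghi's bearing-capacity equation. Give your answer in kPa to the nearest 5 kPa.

Water table at ground surface, so effective unit weight γ' = 21.4 − 9.81 = 11.59 kN/m³ is used throughout; overburden q = 11.59 × 2.7 = 31.293 kPa; the same γ' applies in the ½γBN_γ term.
Cohesion term c·N_c·s_c = 10 × 22.3 × 1.3 = 289.9 kPa; surcharge term q·N_q = 31.293 × 11.9 = 372.39 kPa; self-weight term 0.5·γ·B·N_γ·s_γ = 0.5 × 11.59 × 2.9 × 12.5 × 0.8 = 168.05 kPa.
q_ult = 289.9 + 372.39 + 168.05 = 830.34 kPa.

q_ult ≈ 830 kPa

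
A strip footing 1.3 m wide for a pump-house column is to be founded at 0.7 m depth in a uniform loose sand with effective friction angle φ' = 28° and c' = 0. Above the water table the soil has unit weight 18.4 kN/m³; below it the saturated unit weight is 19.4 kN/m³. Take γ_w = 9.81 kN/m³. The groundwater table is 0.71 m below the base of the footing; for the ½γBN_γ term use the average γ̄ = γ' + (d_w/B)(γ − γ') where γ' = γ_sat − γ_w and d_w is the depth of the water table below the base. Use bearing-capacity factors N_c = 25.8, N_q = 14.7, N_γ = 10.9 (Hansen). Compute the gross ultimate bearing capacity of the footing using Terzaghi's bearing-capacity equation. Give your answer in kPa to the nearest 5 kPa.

Effective surcharge at the founding depth q = γ·D_f = 18.4 × 0.7 = 12.88 kPa.
With d_w = 0.71 m < B, γ̄ = 9.59 + (0.71/1.3) × (18.4 − 9.59) = 14.402 kN/m³.
q_ult = q·N_q + 0.5·γ·B·N_γ
     = 12.88 × 14.7 + 0.5 × 14.402 × 1.3 × 10.9
     = 189.34 + 102.04 = 291.37 kPa.

q_ult ≈ 290 kPa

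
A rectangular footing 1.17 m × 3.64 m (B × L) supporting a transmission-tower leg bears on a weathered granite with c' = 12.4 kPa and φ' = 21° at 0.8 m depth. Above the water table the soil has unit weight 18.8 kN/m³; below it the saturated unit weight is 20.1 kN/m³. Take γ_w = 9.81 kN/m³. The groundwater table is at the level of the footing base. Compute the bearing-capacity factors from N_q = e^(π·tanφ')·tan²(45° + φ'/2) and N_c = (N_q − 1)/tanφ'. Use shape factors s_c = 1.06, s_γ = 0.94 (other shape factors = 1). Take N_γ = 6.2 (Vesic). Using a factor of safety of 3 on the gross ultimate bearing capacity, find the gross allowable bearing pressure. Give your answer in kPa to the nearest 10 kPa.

N_q = e^(π·tan21°)·tan²(55.5°) = 7.07; N_c = (N_q − 1)/tanφ' = 15.81.
q = γ·D_f = 18.8 × 0.8 = 15.04 kPa.
For the ½γBN_γ term take γ' = 20.1 − 9.81 = 10.29 kN/m³ (soil below base is submerged).
c·N_c·s_c = 12.4 × 15.815 × 1.06 = 207.87 kPa
q·N_q = 15.04 × 7.0708 = 106.34 kPa
0.5·γ·B·N_γ·s_γ = 0.5 × 10.29 × 1.17 × 6.2 × 0.94 = 35.083 kPa
q_ult = 207.87 + 106.34 + 35.083 = 349.3 kPa.
q_all = 349.3 / 3 = 116.43 kPa.

q_all ≈ 120 kPa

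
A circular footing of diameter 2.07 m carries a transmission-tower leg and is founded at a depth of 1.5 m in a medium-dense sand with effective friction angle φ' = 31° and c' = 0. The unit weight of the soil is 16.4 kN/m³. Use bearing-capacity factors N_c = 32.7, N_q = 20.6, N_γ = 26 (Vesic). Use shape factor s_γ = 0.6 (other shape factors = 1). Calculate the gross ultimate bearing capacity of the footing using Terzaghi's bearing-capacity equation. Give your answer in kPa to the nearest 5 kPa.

q_ult ≈ 770 kPa

Overburden at base level: q = 16.4 × 1.5 = 24.6 kPa.
Surcharge term q·N_q = 24.6 × 20.6 = 506.76 kPa; self-weight term 0.5·γ·B·N_γ·s_γ = 0.5 × 16.4 × 2.07 × 26 × 0.6 = 264.79 kPa.
q_ult = 506.76 + 264.79 = 771.55 kPa.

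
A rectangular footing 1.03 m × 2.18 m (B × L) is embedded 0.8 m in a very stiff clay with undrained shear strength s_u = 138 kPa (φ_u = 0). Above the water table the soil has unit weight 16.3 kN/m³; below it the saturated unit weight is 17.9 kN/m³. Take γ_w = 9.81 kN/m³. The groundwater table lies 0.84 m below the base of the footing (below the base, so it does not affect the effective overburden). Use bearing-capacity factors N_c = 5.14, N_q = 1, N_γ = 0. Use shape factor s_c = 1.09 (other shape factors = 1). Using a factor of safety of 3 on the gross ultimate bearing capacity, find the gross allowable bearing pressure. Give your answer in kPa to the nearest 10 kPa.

q = γ·D_f = 16.3 × 0.8 = 13.04 kPa.
c·N_c·s_c = 138 × 5.14 × 1.09 = 773.16 kPa
q·N_q = 13.04 × 1 = 13.04 kPa
q_ult = 773.16 + 13.04 = 786.2 kPa.
q_all = 786.2 / 3 = 262.07 kPa.

q_all ≈ 260 kPa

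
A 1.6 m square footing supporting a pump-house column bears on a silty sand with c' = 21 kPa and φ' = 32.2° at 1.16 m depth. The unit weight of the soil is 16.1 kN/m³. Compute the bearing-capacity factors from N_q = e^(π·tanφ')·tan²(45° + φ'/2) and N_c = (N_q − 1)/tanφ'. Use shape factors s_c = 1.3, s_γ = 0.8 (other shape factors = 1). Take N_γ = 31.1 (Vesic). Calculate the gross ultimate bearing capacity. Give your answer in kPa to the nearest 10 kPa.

q_ult ≈ 1750 kPa

tan32.2° = 0.6297, so N_q = e^(π×0.6297)·tan²(61.1°) = 7.231 × 3.282 = 23.73.
N_c = (23.73 − 1)/tan32.2° = 36.09.
Overburden at base level: q = 16.1 × 1.16 = 18.676 kPa.
Cohesion term c·N_c·s_c = 21 × 36.092 × 1.3 = 985.31 kPa; surcharge term q·N_q = 18.676 × 23.728 = 443.15 kPa; self-weight term 0.5·γ·B·N_γ·s_γ = 0.5 × 16.1 × 1.6 × 31.1 × 0.8 = 320.45 kPa.
q_ult = 985.31 + 443.15 + 320.45 = 1748.9 kPa.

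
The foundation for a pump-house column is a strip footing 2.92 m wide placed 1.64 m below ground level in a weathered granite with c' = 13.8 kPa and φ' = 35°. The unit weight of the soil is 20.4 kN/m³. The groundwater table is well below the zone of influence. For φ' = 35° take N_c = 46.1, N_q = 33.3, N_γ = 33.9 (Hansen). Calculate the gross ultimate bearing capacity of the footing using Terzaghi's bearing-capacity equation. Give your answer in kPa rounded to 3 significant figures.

q_ult ≈ 2760 kPa

q = γ·D_f = 20.4 × 1.64 = 33.456 kPa.
c·N_c = 13.8 × 46.1 = 636.18 kPa
q·N_q = 33.456 × 33.3 = 1114.1 kPa
0.5·γ·B·N_γ = 0.5 × 20.4 × 2.92 × 33.9 = 1009.7 kPa
q_ult = 636.18 + 1114.1 + 1009.7 = 2759.9 kPa.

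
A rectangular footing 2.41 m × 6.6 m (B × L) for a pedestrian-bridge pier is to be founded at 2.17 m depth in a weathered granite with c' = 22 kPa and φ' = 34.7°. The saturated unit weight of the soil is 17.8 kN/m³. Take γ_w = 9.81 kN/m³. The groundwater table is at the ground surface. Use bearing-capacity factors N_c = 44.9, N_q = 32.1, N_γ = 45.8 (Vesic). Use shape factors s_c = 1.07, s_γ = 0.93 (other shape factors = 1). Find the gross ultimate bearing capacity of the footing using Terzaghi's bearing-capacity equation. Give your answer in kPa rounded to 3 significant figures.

Water table at ground surface, so effective unit weight γ' = 17.8 − 9.81 = 7.99 kN/m³ is used throughout; overburden q = 7.99 × 2.17 = 17.338 kPa; the same γ' applies in the ½γBN_γ term.
Cohesion term c·N_c·s_c = 22 × 44.9 × 1.07 = 1056.9 kPa; surcharge term q·N_q = 17.338 × 32.1 = 556.56 kPa; self-weight term 0.5·γ·B·N_γ·s_γ = 0.5 × 7.99 × 2.41 × 45.8 × 0.93 = 410.09 kPa.
q_ult = 1056.9 + 556.56 + 410.09 = 2023.6 kPa.

q_ult ≈ 2020 kPa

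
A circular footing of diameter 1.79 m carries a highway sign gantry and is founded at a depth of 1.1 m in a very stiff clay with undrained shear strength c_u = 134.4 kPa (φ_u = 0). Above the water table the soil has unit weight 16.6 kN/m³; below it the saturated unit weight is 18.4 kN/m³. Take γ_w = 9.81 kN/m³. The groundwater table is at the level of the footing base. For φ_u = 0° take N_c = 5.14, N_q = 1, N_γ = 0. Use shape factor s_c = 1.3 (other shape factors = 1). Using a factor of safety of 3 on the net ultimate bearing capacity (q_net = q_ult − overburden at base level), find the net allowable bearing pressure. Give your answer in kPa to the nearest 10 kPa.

q_all(net) ≈ 300 kPa

Overburden at base level: q = 16.6 × 1.1 = 18.26 kPa.
Cohesion term c·N_c·s_c = 134.4 × 5.14 × 1.3 = 898.06 kPa; surcharge term q·N_q = 18.26 × 1 = 18.26 kPa.
q_ult = 898.06 + 18.26 = 916.32 kPa.
q_net = 916.32 − 18.26 = 898.06 kPa.
q_all(net) = 898.06 / 3 = 299.35 kPa.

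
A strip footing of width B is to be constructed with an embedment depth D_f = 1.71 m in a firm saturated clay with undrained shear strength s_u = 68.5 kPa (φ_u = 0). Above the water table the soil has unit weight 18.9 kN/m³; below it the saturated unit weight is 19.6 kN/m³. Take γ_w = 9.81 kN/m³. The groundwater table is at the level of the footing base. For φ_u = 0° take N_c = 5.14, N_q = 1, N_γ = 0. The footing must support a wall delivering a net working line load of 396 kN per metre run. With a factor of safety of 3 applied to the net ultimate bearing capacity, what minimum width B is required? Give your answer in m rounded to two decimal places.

Effective surcharge at the founding depth q = γ·D_f = 18.9 × 1.71 = 32.319 kPa.
q_ult = c·N_c + q·N_q
     = 68.5 × 5.14 + 32.319 × 1
     = 352.09 + 32.319 = 384.41 kPa.
For φ = 0 the ½γBN_γ term vanishes, so q_ult is independent of B. q_net = 384.41 − 32.319 = 352.09 kPa; q_all(net) = 352.09/3 = 117.36 kPa.
Required width B = w / q_all(net) = 396 / 117.36 = 3.374 m.

B = 3.37 m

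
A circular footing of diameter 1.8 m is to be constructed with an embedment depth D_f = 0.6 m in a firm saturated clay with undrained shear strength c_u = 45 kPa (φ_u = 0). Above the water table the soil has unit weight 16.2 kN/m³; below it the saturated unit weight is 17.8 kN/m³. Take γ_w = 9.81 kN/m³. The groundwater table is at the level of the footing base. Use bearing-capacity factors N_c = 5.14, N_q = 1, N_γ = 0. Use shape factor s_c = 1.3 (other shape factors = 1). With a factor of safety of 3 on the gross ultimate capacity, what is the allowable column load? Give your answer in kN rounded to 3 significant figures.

Effective surcharge at the founding depth q = γ·D_f = 16.2 × 0.6 = 9.72 kPa.
q_ult = c·N_c·s_c + q·N_q
     = 45 × 5.14 × 1.3 + 9.72 × 1
     = 300.69 + 9.72 = 310.41 kPa.
Gross allowable pressure q_all = 310.41 / 3 = 103.47 kPa.
Footing area = 2.5447 m², so allowable column load = 103.47 × 2.5447 = 263.3 kN.

P_all ≈ 263 kN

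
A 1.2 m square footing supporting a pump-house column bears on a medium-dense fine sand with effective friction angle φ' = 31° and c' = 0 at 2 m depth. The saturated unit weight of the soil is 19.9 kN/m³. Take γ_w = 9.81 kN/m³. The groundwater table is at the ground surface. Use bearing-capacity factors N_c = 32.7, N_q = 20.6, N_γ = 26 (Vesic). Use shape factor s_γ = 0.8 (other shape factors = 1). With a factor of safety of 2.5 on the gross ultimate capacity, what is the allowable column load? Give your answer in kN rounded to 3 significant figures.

γ' = 19.9 − 9.81 = 10.09 kN/m³ (submerged throughout). q = 10.09 × 2 = 20.18 kPa; the same γ' applies in the ½γBN_γ term.
q·N_q = 20.18 × 20.6 = 415.71 kPa
0.5·γ·B·N_γ·s_γ = 0.5 × 10.09 × 1.2 × 26 × 0.8 = 125.92 kPa
q_ult = 415.71 + 125.92 = 541.63 kPa.
Gross allowable pressure q_all = 541.63 / 2.5 = 216.65 kPa.
Footing area = 1.44 m², so allowable column load = 216.65 × 1.44 = 311.98 kN.

P_all ≈ 312 kN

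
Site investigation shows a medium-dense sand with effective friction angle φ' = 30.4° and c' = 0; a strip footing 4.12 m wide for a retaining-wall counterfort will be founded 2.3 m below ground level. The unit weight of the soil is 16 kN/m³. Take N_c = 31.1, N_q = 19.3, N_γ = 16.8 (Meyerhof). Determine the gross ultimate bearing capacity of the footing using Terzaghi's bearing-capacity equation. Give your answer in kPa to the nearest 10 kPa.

Overburden at base level: q = 16 × 2.3 = 36.8 kPa.
Surcharge term q·N_q = 36.8 × 19.3 = 710.24 kPa; self-weight term 0.5·γ·B·N_γ = 0.5 × 16 × 4.12 × 16.8 = 553.73 kPa.
q_ult = 710.24 + 553.73 = 1264 kPa.

q_ult ≈ 1260 kPa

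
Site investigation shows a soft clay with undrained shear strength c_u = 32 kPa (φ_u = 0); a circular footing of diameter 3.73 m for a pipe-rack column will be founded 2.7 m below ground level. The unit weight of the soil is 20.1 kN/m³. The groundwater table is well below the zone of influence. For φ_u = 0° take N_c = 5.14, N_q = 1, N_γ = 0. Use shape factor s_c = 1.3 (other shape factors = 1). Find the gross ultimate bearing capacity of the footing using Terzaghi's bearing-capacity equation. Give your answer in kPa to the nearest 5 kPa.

q = γ·D_f = 20.1 × 2.7 = 54.27 kPa.
c·N_c·s_c = 32 × 5.14 × 1.3 = 213.82 kPa
q·N_q = 54.27 × 1 = 54.27 kPa
q_ult = 213.82 + 54.27 = 268.09 kPa.

q_ult ≈ 270 kPa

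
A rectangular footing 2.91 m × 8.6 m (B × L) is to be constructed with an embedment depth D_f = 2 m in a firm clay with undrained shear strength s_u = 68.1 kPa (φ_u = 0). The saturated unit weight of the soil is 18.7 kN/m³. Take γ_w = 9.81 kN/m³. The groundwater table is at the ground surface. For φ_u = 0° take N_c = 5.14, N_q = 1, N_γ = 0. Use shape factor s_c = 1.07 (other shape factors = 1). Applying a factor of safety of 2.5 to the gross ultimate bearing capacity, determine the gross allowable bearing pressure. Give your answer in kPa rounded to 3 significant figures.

Water table at ground surface, so effective unit weight γ' = 18.7 − 9.81 = 8.89 kN/m³ is used throughout; overburden q = 8.89 × 2 = 17.78 kPa.
Cohesion term c·N_c·s_c = 68.1 × 5.14 × 1.07 = 374.54 kPa; surcharge term q·N_q = 17.78 × 1 = 17.78 kPa.
q_ult = 374.54 + 17.78 = 392.32 kPa.
q_all = q_ult / FS = 392.32 / 2.5 = 156.93 kPa.

q_all ≈ 157 kPa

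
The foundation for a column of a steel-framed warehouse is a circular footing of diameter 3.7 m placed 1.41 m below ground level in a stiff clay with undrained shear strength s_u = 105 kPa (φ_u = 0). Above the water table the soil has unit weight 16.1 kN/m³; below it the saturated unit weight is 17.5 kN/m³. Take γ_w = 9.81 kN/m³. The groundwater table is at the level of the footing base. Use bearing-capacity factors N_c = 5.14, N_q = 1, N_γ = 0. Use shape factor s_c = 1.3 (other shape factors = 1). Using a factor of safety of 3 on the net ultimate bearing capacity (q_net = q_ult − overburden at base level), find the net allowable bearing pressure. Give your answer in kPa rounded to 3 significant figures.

q_all(net) ≈ 234 kPa

q = γ·D_f = 16.1 × 1.41 = 22.701 kPa.
c·N_c·s_c = 105 × 5.14 × 1.3 = 701.61 kPa
q·N_q = 22.701 × 1 = 22.701 kPa
q_ult = 701.61 + 22.701 = 724.31 kPa.
q_net = 724.31 − 22.701 = 701.61 kPa.
q_all(net) = 701.61 / 3 = 233.87 kPa.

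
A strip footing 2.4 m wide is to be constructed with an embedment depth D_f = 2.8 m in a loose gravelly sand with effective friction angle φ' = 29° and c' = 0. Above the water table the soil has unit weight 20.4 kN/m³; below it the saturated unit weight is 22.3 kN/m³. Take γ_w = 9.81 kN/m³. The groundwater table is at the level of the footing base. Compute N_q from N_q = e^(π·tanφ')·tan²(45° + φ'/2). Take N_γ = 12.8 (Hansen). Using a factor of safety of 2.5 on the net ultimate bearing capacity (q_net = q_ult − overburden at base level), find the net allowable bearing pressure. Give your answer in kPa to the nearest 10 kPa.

N_q = e^(π·tan29°)·tan²(59.5°) = 16.44.
Overburden at base level: q = 20.4 × 2.8 = 57.12 kPa.
Below the base the soil is submerged, so the ½γBN_γ term uses γ' = 22.3 − 9.81 = 12.49 kN/m³.
Surcharge term q·N_q = 57.12 × 16.443 = 939.24 kPa; self-weight term 0.5·γ·B·N_γ = 0.5 × 12.49 × 2.4 × 12.8 = 191.85 kPa.
q_ult = 939.24 + 191.85 = 1131.1 kPa.
q_net = 1131.1 − 57.12 = 1074 kPa.
q_all(net) = 1074 / 2.5 = 429.59 kPa.

q_all(net) ≈ 430 kPa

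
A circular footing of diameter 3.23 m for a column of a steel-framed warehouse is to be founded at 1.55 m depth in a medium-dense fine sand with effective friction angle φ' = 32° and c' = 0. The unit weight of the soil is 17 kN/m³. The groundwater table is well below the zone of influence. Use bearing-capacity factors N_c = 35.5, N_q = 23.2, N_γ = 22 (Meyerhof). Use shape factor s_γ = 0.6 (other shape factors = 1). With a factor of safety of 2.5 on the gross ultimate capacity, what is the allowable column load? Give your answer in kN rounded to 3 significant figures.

q = γ·D_f = 17 × 1.55 = 26.35 kPa.
q·N_q = 26.35 × 23.2 = 611.32 kPa
0.5·γ·B·N_γ·s_γ = 0.5 × 17 × 3.23 × 22 × 0.6 = 362.41 kPa
q_ult = 611.32 + 362.41 = 973.73 kPa.
Gross allowable pressure q_all = 973.73 / 2.5 = 389.49 kPa.
Footing area = 8.194 m², so allowable column load = 389.49 × 8.194 = 3191.5 kN.

P_all ≈ 3190 kN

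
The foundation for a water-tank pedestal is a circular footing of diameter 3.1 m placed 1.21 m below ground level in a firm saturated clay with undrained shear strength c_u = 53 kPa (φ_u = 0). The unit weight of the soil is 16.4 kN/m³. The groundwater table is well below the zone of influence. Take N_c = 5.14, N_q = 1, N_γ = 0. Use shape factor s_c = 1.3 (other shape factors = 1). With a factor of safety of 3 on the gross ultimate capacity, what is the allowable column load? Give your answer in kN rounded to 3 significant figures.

Effective surcharge at the founding depth q = γ·D_f = 16.4 × 1.21 = 19.844 kPa.
q_ult = c·N_c·s_c + q·N_q
     = 53 × 5.14 × 1.3 + 19.844 × 1
     = 354.15 + 19.844 = 373.99 kPa.
Gross allowable pressure q_all = 373.99 / 3 = 124.66 kPa.
Footing area = 7.5477 m², so allowable column load = 124.66 × 7.5477 = 940.92 kN.

P_all ≈ 941 kN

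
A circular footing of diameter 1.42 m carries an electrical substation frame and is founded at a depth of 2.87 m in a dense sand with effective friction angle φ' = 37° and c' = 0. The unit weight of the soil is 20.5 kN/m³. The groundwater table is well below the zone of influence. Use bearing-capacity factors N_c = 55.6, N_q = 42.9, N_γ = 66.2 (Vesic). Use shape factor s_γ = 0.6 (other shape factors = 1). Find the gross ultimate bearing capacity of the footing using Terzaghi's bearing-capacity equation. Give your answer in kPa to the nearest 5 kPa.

Overburden at base level: q = 20.5 × 2.87 = 58.835 kPa.
Surcharge term q·N_q = 58.835 × 42.9 = 2524 kPa; self-weight term 0.5·γ·B·N_γ·s_γ = 0.5 × 20.5 × 1.42 × 66.2 × 0.6 = 578.12 kPa.
q_ult = 2524 + 578.12 = 3102.1 kPa.

q_ult ≈ 3100 kPa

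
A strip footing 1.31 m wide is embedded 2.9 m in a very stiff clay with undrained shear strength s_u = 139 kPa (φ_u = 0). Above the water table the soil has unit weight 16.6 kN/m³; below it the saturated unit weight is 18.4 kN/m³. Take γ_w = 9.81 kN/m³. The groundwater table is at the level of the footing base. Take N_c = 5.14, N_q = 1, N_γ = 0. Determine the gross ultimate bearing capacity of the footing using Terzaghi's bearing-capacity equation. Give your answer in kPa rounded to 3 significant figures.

Overburden at base level: q = 16.6 × 2.9 = 48.14 kPa.
Cohesion term c·N_c = 139 × 5.14 = 714.46 kPa; surcharge term q·N_q = 48.14 × 1 = 48.14 kPa.
q_ult = 714.46 + 48.14 = 762.6 kPa.

q_ult ≈ 763 kPa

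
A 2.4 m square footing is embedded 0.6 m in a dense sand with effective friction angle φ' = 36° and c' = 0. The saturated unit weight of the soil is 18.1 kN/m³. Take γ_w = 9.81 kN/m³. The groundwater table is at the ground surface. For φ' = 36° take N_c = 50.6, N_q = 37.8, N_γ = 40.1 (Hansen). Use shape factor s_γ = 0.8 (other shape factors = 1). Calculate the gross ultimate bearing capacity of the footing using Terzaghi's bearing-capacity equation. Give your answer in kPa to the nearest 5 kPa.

q_ult ≈ 505 kPa

Water table at ground surface, so effective unit weight γ' = 18.1 − 9.81 = 8.29 kN/m³ is used throughout; overburden q = 8.29 × 0.6 = 4.974 kPa; the same γ' applies in the ½γBN_γ term.
Surcharge term q·N_q = 4.974 × 37.8 = 188.02 kPa; self-weight term 0.5·γ·B·N_γ·s_γ = 0.5 × 8.29 × 2.4 × 40.1 × 0.8 = 319.13 kPa.
q_ult = 188.02 + 319.13 = 507.15 kPa.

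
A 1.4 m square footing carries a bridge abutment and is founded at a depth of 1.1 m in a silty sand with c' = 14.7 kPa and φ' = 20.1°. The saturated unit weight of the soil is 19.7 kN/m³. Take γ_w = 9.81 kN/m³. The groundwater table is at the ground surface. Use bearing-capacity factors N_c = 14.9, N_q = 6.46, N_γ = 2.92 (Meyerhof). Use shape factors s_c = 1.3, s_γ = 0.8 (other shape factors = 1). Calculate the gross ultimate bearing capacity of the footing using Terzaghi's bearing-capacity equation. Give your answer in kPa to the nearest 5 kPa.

With the water table at the surface the whole profile is submerged: γ' = 19.7 − 9.81 = 9.89 kN/m³, so q = γ'·D_f = 10.879 kPa; the same γ' applies in the ½γBN_γ term.
q_ult = c·N_c·s_c + q·N_q + 0.5·γ·B·N_γ·s_γ
     = 14.7 × 14.9 × 1.3 + 10.879 × 6.46 + 0.5 × 9.89 × 1.4 × 2.92 × 0.8
     = 284.74 + 70.278 + 16.172 = 371.19 kPa.

q_ult ≈ 370 kPa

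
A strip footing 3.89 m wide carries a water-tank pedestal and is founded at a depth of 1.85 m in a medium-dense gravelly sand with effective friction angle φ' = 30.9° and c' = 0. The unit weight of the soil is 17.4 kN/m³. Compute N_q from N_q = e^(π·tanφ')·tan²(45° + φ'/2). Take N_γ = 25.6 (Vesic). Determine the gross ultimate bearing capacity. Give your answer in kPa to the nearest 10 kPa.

tan30.9° = 0.5985, so N_q = e^(π×0.5985)·tan²(60.45°) = 6.555 × 3.111 = 20.39.
Effective surcharge at the founding depth q = γ·D_f = 17.4 × 1.85 = 32.19 kPa.
q_ult = q·N_q + 0.5·γ·B·N_γ
     = 32.19 × 20.394 + 0.5 × 17.4 × 3.89 × 25.6
     = 656.5 + 866.38 = 1522.9 kPa.

q_ult ≈ 1520 kPa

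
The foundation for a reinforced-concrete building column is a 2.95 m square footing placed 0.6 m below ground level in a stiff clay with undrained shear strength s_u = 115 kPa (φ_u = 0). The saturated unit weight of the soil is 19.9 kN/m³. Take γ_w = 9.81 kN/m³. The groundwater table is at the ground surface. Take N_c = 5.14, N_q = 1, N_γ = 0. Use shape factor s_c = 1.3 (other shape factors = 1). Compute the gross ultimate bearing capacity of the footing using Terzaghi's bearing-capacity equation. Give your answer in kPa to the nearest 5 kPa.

γ' = 19.9 − 9.81 = 10.09 kN/m³ (submerged throughout). q = 10.09 × 0.6 = 6.054 kPa.
c·N_c·s_c = 115 × 5.14 × 1.3 = 768.43 kPa
q·N_q = 6.054 × 1 = 6.054 kPa
q_ult = 768.43 + 6.054 = 774.48 kPa.

q_ult ≈ 775 kPa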